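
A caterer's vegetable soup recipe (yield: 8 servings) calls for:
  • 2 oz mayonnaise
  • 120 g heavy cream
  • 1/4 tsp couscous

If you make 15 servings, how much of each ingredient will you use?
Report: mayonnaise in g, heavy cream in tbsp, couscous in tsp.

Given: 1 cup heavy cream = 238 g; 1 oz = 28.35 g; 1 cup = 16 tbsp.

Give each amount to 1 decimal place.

mayonnaise: 106.3 g; heavy cream: 15.1 tbsp; couscous: 0.5 tsp

Scaling factor: 15/8 = 1.875.
mayonnaise: 2 oz × 15/8 × 28.35 g/oz ≈ 106.3 g
heavy cream: 120 g × 15/8 ÷ 238 g/cup × 16 tbsp/cup ≈ 15.1 tbsp
couscous: 0.25 tsp × 15/8 ≈ 0.5 tsp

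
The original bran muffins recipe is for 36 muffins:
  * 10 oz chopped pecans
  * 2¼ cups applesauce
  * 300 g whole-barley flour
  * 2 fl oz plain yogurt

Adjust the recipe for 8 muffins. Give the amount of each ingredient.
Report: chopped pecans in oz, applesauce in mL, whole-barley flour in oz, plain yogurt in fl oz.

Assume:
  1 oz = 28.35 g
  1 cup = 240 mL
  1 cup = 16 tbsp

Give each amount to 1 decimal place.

Scaling factor: 8/36 = 2/9.
chopped pecans: 10 oz × 2/9 ≈ 2.2 oz
applesauce: 2.25 cup × 2/9 × 240 mL/cup = 120.0 mL
whole-barley flour: 300 g × 2/9 ÷ 28.35 g/oz ≈ 2.4 oz
plain yogurt: 2 fl oz × 2/9 ≈ 0.4 fl oz

chopped pecans: 2.2 oz; applesauce: 120.0 mL; whole-barley flour: 2.4 oz; plain yogurt: 0.4 fl oz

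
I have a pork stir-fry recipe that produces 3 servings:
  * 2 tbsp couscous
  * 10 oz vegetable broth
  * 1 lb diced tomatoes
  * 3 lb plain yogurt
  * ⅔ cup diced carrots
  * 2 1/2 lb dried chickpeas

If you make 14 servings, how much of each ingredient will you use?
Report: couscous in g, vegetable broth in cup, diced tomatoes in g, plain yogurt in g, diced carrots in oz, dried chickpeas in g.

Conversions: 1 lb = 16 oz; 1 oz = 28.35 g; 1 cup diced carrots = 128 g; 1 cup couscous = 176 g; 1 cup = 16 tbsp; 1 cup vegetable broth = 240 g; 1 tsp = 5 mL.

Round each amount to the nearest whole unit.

Scaling factor: 14/3.
couscous: 2 tbsp × 14/3 ÷ 16 tbsp/cup × 176 g/cup ≈ 103 g
vegetable broth: 10 oz × 14/3 × 28.35 g/oz ÷ 240 g/cup ≈ 6 cup
diced tomatoes: 1 lb × 14/3 × 16 oz/lb × 28.35 g/oz ≈ 2117 g
plain yogurt: 3 lb × 14/3 × 16 oz/lb × 28.35 g/oz ≈ 6350 g
diced carrots: 2/3 cup × 14/3 × 128 g/cup ÷ 28.35 g/oz ≈ 14 oz
dried chickpeas: 2.5 lb × 14/3 × 16 oz/lb × 28.35 g/oz = 5292 g

couscous: 103 g; vegetable broth: 6 cup; diced tomatoes: 2117 g; plain yogurt: 6350 g; diced carrots: 14 oz; dried chickpeas: 5292 g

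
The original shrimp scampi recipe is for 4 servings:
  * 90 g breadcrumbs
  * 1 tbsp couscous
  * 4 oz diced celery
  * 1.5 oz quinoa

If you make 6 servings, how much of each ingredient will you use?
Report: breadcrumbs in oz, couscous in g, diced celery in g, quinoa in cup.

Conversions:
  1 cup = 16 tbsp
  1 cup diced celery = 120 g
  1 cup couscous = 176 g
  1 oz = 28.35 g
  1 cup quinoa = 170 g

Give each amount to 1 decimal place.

breadcrumbs: 4.8 oz; couscous: 16.5 g; diced celery: 170.1 g; quinoa: 0.4 cup

Scaling factor: 6/4 = 3/2 = 1.5.
breadcrumbs: 90 g × 3/2 ÷ 28.35 g/oz ≈ 4.8 oz
couscous: 1 tbsp × 3/2 ÷ 16 tbsp/cup × 176 g/cup = 16.5 g
diced celery: 4 oz × 3/2 × 28.35 g/oz = 170.1 g
quinoa: 1.5 oz × 3/2 × 28.35 g/oz ÷ 170 g/cup ≈ 0.4 cup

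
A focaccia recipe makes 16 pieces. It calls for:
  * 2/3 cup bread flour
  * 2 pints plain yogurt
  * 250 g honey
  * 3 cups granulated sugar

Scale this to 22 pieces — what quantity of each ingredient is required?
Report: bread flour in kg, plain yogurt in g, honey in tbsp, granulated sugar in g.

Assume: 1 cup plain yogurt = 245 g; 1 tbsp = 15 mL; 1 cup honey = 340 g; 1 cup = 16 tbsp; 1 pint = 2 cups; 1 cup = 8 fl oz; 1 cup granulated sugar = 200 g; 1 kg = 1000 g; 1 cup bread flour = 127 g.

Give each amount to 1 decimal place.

bread flour: 0.1 kg; plain yogurt: 1347.5 g; honey: 16.2 tbsp; granulated sugar: 825.0 g

Scaling factor: 22/16 = 11/8 = 1.375.
bread flour: 2/3 cup × 11/8 × 127 g/cup ÷ 1000 g/kg ≈ 0.1 kg
plain yogurt: 2 pint × 11/8 × 2 cup/pint × 245 g/cup = 1347.5 g
honey: 250 g × 11/8 ÷ 340 g/cup × 16 tbsp/cup ≈ 16.2 tbsp
granulated sugar: 3 cup × 11/8 × 200 g/cup = 825.0 g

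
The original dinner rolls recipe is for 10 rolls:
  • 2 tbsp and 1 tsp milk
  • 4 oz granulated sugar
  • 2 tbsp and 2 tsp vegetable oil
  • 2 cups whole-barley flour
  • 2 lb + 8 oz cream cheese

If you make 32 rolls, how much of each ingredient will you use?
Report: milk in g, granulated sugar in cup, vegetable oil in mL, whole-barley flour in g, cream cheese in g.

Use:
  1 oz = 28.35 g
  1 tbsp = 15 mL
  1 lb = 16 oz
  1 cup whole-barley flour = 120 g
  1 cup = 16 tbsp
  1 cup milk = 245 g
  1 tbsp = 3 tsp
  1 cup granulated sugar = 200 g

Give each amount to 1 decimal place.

Scaling factor: 32/10 = 16/5 = 3.2.
milk: (2 tbsp + 1 tsp = 7/3 tbsp) × 16/5 ÷ 16 tbsp/cup × 245 g/cup ≈ 114.3 g
granulated sugar: 4 oz × 16/5 × 28.35 g/oz ÷ 200 g/cup ≈ 1.8 cup
vegetable oil: (2 tbsp + 2 tsp = 8/3 tbsp) × 16/5 × 15 mL/tbsp = 128.0 mL
whole-barley flour: 2 cup × 16/5 × 120 g/cup = 768.0 g
cream cheese: (2 lb + 8 oz = 2.5 lb) × 16/5 × 16 oz/lb × 28.35 g/oz = 3628.8 g

milk: 114.3 g; granulated sugar: 1.8 cup; vegetable oil: 128.0 mL; whole-barley flour: 768.0 g; cream cheese: 3628.8 g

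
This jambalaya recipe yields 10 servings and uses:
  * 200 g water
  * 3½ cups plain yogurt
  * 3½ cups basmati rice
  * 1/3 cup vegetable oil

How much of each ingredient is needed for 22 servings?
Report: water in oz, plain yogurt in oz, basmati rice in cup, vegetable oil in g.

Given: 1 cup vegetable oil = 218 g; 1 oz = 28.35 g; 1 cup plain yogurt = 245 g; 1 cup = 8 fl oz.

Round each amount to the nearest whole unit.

water: 16 oz; plain yogurt: 67 oz; basmati rice: 8 cup; vegetable oil: 160 g

Scaling factor: 22/10 = 11/5 = 2.2.
water: 200 g × 11/5 ÷ 28.35 g/oz ≈ 16 oz
plain yogurt: 3.5 cup × 11/5 × 245 g/cup ÷ 28.35 g/oz ≈ 67 oz
basmati rice: 3.5 cup × 11/5 ≈ 8 cup
vegetable oil: 1/3 cup × 11/5 × 218 g/cup ≈ 160 g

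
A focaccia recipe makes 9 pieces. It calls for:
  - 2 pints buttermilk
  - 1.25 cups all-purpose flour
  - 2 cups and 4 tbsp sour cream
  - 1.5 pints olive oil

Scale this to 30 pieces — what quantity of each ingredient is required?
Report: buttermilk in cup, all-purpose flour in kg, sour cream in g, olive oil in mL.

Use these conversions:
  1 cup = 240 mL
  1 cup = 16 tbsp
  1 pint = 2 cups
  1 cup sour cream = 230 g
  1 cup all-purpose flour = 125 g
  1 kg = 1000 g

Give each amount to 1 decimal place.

buttermilk: 13.3 cup; all-purpose flour: 0.5 kg; sour cream: 1725.0 g; olive oil: 2400.0 mL

Scaling factor: 30/9 = 10/3.
buttermilk: 2 pint × 10/3 × 2 cup/pint ≈ 13.3 cup
all-purpose flour: 1.25 cup × 10/3 × 125 g/cup ÷ 1000 g/kg ≈ 0.5 kg
sour cream: (2 cup + 4 tbsp = 2.25 cup) × 10/3 × 230 g/cup = 1725.0 g
olive oil: 1.5 pint × 10/3 × 2 cup/pint × 240 mL/cup = 2400.0 mL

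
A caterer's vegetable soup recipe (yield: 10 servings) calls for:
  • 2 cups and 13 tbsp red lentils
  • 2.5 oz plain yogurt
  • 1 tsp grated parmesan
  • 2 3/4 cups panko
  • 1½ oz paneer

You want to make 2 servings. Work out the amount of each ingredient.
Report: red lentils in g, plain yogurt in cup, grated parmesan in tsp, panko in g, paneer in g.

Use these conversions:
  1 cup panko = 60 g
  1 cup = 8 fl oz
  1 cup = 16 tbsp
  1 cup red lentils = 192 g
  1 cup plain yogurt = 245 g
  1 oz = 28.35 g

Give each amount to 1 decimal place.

Scaling factor: 2/10 = 1/5 = 0.2.
red lentils: (2 cup + 13 tbsp = 2.8125 cup) × 1/5 × 192 g/cup = 108.0 g
plain yogurt: 2.5 oz × 1/5 × 28.35 g/oz ÷ 245 g/cup ≈ 0.1 cup
grated parmesan: 1 tsp × 1/5 = 0.2 tsp
panko: 2.75 cup × 1/5 × 60 g/cup = 33.0 g
paneer: 1.5 oz × 1/5 × 28.35 g/oz ≈ 8.5 g

red lentils: 108.0 g; plain yogurt: 0.1 cup; grated parmesan: 0.2 tsp; panko: 33.0 g; paneer: 8.5 g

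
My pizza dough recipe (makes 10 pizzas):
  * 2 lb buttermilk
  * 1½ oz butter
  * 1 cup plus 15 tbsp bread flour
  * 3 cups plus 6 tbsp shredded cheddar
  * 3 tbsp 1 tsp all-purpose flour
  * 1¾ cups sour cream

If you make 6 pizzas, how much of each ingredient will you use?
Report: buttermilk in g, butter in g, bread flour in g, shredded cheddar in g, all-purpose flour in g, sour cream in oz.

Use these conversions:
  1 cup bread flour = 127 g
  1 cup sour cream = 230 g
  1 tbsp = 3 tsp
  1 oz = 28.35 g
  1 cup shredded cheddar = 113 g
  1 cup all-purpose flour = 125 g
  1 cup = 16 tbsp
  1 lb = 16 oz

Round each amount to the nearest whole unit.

Scaling factor: 6/10 = 3/5 = 0.6.
buttermilk: 2 lb × 3/5 × 16 oz/lb × 28.35 g/oz ≈ 544 g
butter: 1.5 oz × 3/5 × 28.35 g/oz ≈ 26 g
bread flour: (1 cup + 15 tbsp = 1.9375 cup) × 3/5 × 127 g/cup ≈ 148 g
shredded cheddar: (3 cup + 6 tbsp = 3.375 cup) × 3/5 × 113 g/cup ≈ 229 g
all-purpose flour: (3 tbsp + 1 tsp = 10/3 tbsp) × 3/5 ÷ 16 tbsp/cup × 125 g/cup ≈ 16 g
sour cream: 1.75 cup × 3/5 × 230 g/cup ÷ 28.35 g/oz ≈ 9 oz

buttermilk: 544 g; butter: 26 g; bread flour: 148 g; shredded cheddar: 229 g; all-purpose flour: 16 g; sour cream: 9 oz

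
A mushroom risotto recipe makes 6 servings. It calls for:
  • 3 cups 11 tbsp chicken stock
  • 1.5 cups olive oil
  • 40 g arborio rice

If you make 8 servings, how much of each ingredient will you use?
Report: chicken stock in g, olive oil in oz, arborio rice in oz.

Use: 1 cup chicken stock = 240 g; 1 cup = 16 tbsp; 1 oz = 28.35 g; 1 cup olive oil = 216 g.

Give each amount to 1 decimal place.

Scaling factor: 8/6 = 4/3.
chicken stock: (3 cup + 11 tbsp = 3.6875 cup) × 4/3 × 240 g/cup = 1180.0 g
olive oil: 1.5 cup × 4/3 × 216 g/cup ÷ 28.35 g/oz ≈ 15.2 oz
arborio rice: 40 g × 4/3 ÷ 28.35 g/oz ≈ 1.9 oz

chicken stock: 1180.0 g; olive oil: 15.2 oz; arborio rice: 1.9 oz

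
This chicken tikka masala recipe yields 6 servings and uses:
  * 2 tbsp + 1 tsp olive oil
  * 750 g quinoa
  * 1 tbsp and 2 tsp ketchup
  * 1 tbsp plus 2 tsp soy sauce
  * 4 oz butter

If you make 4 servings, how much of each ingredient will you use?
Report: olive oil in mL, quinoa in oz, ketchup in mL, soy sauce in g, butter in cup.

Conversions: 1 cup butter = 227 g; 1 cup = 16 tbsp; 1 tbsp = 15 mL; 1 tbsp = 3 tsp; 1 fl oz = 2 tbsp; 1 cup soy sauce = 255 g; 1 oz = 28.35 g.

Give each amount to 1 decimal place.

Scaling factor: 4/6 = 2/3.
olive oil: (2 tbsp + 1 tsp = 7/3 tbsp) × 2/3 × 15 mL/tbsp ≈ 23.3 mL
quinoa: 750 g × 2/3 ÷ 28.35 g/oz ≈ 17.6 oz
ketchup: (1 tbsp + 2 tsp = 5/3 tbsp) × 2/3 × 15 mL/tbsp ≈ 16.7 mL
soy sauce: (1 tbsp + 2 tsp = 5/3 tbsp) × 2/3 ÷ 16 tbsp/cup × 255 g/cup ≈ 17.7 g
butter: 4 oz × 2/3 × 28.35 g/oz ÷ 227 g/cup ≈ 0.3 cup

olive oil: 23.3 mL; quinoa: 17.6 oz; ketchup: 16.7 mL; soy sauce: 17.7 g; butter: 0.3 cup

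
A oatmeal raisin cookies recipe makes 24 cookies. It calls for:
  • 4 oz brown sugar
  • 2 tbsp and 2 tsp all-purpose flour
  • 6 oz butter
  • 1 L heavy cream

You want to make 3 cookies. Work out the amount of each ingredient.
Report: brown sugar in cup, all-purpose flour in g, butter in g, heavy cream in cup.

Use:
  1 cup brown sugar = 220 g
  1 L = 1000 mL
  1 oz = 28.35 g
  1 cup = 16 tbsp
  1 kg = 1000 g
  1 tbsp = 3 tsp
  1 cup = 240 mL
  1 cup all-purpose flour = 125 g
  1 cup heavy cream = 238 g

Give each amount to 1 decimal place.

brown sugar: 0.1 cup; all-purpose flour: 2.6 g; butter: 21.3 g; heavy cream: 0.5 cup

Scaling factor: 3/24 = 1/8 = 0.125.
brown sugar: 4 oz × 1/8 × 28.35 g/oz ÷ 220 g/cup ≈ 0.1 cup
all-purpose flour: (2 tbsp + 2 tsp = 8/3 tbsp) × 1/8 ÷ 16 tbsp/cup × 125 g/cup ≈ 2.6 g
butter: 6 oz × 1/8 × 28.35 g/oz ≈ 21.3 g
heavy cream: 1 L × 1/8 × 1000 mL/L ÷ 240 mL/cup ≈ 0.5 cup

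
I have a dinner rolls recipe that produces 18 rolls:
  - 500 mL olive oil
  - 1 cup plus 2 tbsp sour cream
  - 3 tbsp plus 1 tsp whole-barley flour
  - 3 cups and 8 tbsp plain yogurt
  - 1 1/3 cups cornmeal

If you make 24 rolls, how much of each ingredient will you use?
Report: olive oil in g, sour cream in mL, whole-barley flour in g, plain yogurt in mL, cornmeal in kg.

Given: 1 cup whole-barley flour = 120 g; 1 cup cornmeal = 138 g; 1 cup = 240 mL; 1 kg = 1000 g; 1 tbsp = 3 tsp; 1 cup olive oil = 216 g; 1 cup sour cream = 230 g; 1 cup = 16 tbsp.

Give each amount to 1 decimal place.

Scaling factor: 24/18 = 4/3.
olive oil: 500 mL × 4/3 ÷ 240 mL/cup × 216 g/cup = 600.0 g
sour cream: (1 cup + 2 tbsp = 1.125 cup) × 4/3 × 240 mL/cup = 360.0 mL
whole-barley flour: (3 tbsp + 1 tsp = 10/3 tbsp) × 4/3 ÷ 16 tbsp/cup × 120 g/cup ≈ 33.3 g
plain yogurt: (3 cup + 8 tbsp = 3.5 cup) × 4/3 × 240 mL/cup = 1120.0 mL
cornmeal: 4/3 cup × 4/3 × 138 g/cup ÷ 1000 g/kg ≈ 0.2 kg

olive oil: 600.0 g; sour cream: 360.0 mL; whole-barley flour: 33.3 g; plain yogurt: 1120.0 mL; cornmeal: 0.2 kg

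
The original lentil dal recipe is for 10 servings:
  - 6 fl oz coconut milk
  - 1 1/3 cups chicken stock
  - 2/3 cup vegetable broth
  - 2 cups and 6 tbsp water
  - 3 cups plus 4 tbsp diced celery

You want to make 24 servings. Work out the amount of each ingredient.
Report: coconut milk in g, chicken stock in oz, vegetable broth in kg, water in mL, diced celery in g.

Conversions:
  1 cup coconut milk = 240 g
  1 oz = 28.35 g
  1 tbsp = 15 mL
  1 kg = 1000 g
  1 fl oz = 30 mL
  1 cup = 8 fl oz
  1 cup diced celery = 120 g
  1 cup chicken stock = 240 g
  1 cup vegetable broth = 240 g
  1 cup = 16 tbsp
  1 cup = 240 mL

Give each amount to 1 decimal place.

coconut milk: 432.0 g; chicken stock: 27.1 oz; vegetable broth: 0.4 kg; water: 1368.0 mL; diced celery: 936.0 g

Scaling factor: 24/10 = 12/5 = 2.4.
coconut milk: 6 fl oz × 12/5 ÷ 8 fl oz/cup × 240 g/cup = 432.0 g
chicken stock: 4/3 cup × 12/5 × 240 g/cup ÷ 28.35 g/oz ≈ 27.1 oz
vegetable broth: 2/3 cup × 12/5 × 240 g/cup ÷ 1000 g/kg ≈ 0.4 kg
water: (2 cup + 6 tbsp = 2.375 cup) × 12/5 × 240 mL/cup = 1368.0 mL
diced celery: (3 cup + 4 tbsp = 3.25 cup) × 12/5 × 120 g/cup = 936.0 g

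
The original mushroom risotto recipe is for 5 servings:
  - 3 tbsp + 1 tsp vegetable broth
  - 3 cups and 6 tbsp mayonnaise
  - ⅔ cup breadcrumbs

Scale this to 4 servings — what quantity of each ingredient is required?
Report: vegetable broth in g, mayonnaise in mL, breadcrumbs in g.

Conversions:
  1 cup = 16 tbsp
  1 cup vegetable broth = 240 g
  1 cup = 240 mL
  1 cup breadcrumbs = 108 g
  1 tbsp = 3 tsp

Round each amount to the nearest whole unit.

vegetable broth: 40 g; mayonnaise: 648 mL; breadcrumbs: 58 g

Scaling factor: 4/5 = 0.8.
vegetable broth: (3 tbsp + 1 tsp = 10/3 tbsp) × 4/5 ÷ 16 tbsp/cup × 240 g/cup = 40 g
mayonnaise: (3 cup + 6 tbsp = 3.375 cup) × 4/5 × 240 mL/cup = 648 mL
breadcrumbs: 2/3 cup × 4/5 × 108 g/cup ≈ 58 g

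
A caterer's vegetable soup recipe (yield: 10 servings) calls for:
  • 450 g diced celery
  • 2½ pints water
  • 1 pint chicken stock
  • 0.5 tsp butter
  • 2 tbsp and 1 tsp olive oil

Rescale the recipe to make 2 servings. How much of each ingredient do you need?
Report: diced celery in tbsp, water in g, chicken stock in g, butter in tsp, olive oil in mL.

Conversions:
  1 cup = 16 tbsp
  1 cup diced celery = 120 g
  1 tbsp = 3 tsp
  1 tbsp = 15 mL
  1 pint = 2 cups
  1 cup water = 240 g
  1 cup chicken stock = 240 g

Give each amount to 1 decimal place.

Scaling factor: 2/10 = 1/5 = 0.2.
diced celery: 450 g × 1/5 ÷ 120 g/cup × 16 tbsp/cup = 12.0 tbsp
water: 2.5 pint × 1/5 × 2 cup/pint × 240 g/cup = 240.0 g
chicken stock: 1 pint × 1/5 × 2 cup/pint × 240 g/cup = 96.0 g
butter: 0.5 tsp × 1/5 = 0.1 tsp
olive oil: (2 tbsp + 1 tsp = 7/3 tbsp) × 1/5 × 15 mL/tbsp = 7.0 mL

diced celery: 12.0 tbsp; water: 240.0 g; chicken stock: 96.0 g; butter: 0.1 tsp; olive oil: 7.0 mL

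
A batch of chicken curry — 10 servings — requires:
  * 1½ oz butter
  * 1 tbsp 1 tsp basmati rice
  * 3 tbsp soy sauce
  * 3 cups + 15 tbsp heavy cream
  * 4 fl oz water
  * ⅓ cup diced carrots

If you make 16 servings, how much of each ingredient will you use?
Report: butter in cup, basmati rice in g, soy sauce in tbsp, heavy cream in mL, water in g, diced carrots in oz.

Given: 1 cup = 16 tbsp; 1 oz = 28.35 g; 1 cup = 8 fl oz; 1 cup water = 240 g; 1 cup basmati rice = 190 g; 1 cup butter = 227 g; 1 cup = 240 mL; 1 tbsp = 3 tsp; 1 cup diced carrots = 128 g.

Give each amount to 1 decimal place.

Scaling factor: 16/10 = 8/5 = 1.6.
butter: 1.5 oz × 8/5 × 28.35 g/oz ÷ 227 g/cup ≈ 0.3 cup
basmati rice: (1 tbsp + 1 tsp = 4/3 tbsp) × 8/5 ÷ 16 tbsp/cup × 190 g/cup ≈ 25.3 g
soy sauce: 3 tbsp × 8/5 = 4.8 tbsp
heavy cream: (3 cup + 15 tbsp = 3.9375 cup) × 8/5 × 240 mL/cup = 1512.0 mL
water: 4 fl oz × 8/5 ÷ 8 fl oz/cup × 240 g/cup = 192.0 g
diced carrots: 1/3 cup × 8/5 × 128 g/cup ÷ 28.35 g/oz ≈ 2.4 oz

butter: 0.3 cup; basmati rice: 25.3 g; soy sauce: 4.8 tbsp; heavy cream: 1512.0 mL; water: 192.0 g; diced carrots: 2.4 oz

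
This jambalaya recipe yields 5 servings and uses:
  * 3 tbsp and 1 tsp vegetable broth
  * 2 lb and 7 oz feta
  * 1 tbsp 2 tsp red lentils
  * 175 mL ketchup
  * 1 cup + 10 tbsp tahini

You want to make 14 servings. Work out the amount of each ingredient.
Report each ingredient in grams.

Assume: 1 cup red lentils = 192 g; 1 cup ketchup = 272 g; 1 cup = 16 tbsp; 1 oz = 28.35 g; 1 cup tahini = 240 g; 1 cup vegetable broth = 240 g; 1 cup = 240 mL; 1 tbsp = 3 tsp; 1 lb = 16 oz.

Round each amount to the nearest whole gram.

vegetable broth: 140 g; feta: 3096 g; red lentils: 56 g; ketchup: 555 g; tahini: 1092 g

Scaling factor: 14/5 = 2.8.
vegetable broth: (3 tbsp + 1 tsp = 10/3 tbsp) × 14/5 ÷ 16 tbsp/cup × 240 g/cup = 140 g
feta: (2 lb + 7 oz = 2.4375 lb) × 14/5 × 16 oz/lb × 28.35 g/oz ≈ 3096 g
red lentils: (1 tbsp + 2 tsp = 5/3 tbsp) × 14/5 ÷ 16 tbsp/cup × 192 g/cup = 56 g
ketchup: 175 mL × 14/5 ÷ 240 mL/cup × 272 g/cup ≈ 555 g
tahini: (1 cup + 10 tbsp = 1.625 cup) × 14/5 × 240 g/cup = 1092 g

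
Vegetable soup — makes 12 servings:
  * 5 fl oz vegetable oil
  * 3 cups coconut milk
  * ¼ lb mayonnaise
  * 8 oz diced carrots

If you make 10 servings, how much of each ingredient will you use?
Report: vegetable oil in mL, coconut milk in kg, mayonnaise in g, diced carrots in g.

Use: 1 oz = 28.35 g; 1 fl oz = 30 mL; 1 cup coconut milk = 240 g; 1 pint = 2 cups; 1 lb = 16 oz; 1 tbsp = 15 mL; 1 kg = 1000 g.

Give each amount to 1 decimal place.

vegetable oil: 125.0 mL; coconut milk: 0.6 kg; mayonnaise: 94.5 g; diced carrots: 189.0 g

Scaling factor: 10/12 = 5/6.
vegetable oil: 5 fl oz × 5/6 × 30 mL/fl oz = 125.0 mL
coconut milk: 3 cup × 5/6 × 240 g/cup ÷ 1000 g/kg = 0.6 kg
mayonnaise: 0.25 lb × 5/6 × 16 oz/lb × 28.35 g/oz = 94.5 g
diced carrots: 8 oz × 5/6 × 28.35 g/oz = 189.0 g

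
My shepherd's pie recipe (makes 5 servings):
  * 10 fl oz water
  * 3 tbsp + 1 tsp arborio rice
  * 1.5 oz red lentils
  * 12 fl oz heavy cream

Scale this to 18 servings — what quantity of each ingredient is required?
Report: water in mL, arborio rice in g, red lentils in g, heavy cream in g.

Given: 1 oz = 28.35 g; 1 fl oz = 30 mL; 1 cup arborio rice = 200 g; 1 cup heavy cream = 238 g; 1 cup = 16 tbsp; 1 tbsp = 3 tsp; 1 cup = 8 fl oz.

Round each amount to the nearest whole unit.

Scaling factor: 18/5 = 3.6.
water: 10 fl oz × 18/5 × 30 mL/fl oz = 1080 mL
arborio rice: (3 tbsp + 1 tsp = 10/3 tbsp) × 18/5 ÷ 16 tbsp/cup × 200 g/cup = 150 g
red lentils: 1.5 oz × 18/5 × 28.35 g/oz ≈ 153 g
heavy cream: 12 fl oz × 18/5 ÷ 8 fl oz/cup × 238 g/cup ≈ 1285 g

water: 1080 mL; arborio rice: 150 g; red lentils: 153 g; heavy cream: 1285 g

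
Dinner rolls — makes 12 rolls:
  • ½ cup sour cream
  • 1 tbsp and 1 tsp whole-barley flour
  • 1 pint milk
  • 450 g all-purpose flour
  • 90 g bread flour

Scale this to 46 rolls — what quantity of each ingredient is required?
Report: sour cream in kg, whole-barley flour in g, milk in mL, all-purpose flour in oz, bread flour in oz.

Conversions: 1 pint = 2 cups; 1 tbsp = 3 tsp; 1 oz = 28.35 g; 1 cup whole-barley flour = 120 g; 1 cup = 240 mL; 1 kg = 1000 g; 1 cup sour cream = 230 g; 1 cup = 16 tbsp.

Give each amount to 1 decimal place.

Scaling factor: 46/12 = 23/6.
sour cream: 0.5 cup × 23/6 × 230 g/cup ÷ 1000 g/kg ≈ 0.4 kg
whole-barley flour: (1 tbsp + 1 tsp = 4/3 tbsp) × 23/6 ÷ 16 tbsp/cup × 120 g/cup ≈ 38.3 g
milk: 1 pint × 23/6 × 2 cup/pint × 240 mL/cup = 1840.0 mL
all-purpose flour: 450 g × 23/6 ÷ 28.35 g/oz ≈ 60.8 oz
bread flour: 90 g × 23/6 ÷ 28.35 g/oz ≈ 12.2 oz

sour cream: 0.4 kg; whole-barley flour: 38.3 g; milk: 1840.0 mL; all-purpose flour: 60.8 oz; bread flour: 12.2 oz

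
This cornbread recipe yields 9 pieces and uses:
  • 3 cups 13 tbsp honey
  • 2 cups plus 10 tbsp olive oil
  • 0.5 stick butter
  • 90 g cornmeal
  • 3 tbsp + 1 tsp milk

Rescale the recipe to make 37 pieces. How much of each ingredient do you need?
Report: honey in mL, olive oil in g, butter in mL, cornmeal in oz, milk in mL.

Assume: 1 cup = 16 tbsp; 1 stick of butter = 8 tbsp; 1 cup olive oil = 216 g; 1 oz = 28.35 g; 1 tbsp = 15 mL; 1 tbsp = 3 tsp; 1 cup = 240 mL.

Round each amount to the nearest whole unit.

honey: 3762 mL; olive oil: 2331 g; butter: 247 mL; cornmeal: 13 oz; milk: 206 mL

Scaling factor: 37/9.
honey: (3 cup + 13 tbsp = 3.8125 cup) × 37/9 × 240 mL/cup ≈ 3762 mL
olive oil: (2 cup + 10 tbsp = 2.625 cup) × 37/9 × 216 g/cup = 2331 g
butter: 0.5 stick × 37/9 × 8 tbsp/stick × 15 mL/tbsp ≈ 247 mL
cornmeal: 90 g × 37/9 ÷ 28.35 g/oz ≈ 13 oz
milk: (3 tbsp + 1 tsp = 10/3 tbsp) × 37/9 × 15 mL/tbsp ≈ 206 mL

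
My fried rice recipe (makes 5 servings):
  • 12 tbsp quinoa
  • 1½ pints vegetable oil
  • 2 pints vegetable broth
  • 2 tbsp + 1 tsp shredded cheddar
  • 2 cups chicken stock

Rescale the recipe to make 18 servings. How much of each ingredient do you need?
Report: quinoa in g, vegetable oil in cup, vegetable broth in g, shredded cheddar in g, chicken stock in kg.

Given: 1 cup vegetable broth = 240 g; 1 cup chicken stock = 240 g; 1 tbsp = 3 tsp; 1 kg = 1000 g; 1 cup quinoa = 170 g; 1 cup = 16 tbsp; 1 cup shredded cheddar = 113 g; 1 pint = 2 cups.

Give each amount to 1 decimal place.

Scaling factor: 18/5 = 3.6.
quinoa: 12 tbsp × 18/5 ÷ 16 tbsp/cup × 170 g/cup = 459.0 g
vegetable oil: 1.5 pint × 18/5 × 2 cup/pint = 10.8 cup
vegetable broth: 2 pint × 18/5 × 2 cup/pint × 240 g/cup = 3456.0 g
shredded cheddar: (2 tbsp + 1 tsp = 7/3 tbsp) × 18/5 ÷ 16 tbsp/cup × 113 g/cup ≈ 59.3 g
chicken stock: 2 cup × 18/5 × 240 g/cup ÷ 1000 g/kg ≈ 1.7 kg

quinoa: 459.0 g; vegetable oil: 10.8 cup; vegetable broth: 3456.0 g; shredded cheddar: 59.3 g; chicken stock: 1.7 kg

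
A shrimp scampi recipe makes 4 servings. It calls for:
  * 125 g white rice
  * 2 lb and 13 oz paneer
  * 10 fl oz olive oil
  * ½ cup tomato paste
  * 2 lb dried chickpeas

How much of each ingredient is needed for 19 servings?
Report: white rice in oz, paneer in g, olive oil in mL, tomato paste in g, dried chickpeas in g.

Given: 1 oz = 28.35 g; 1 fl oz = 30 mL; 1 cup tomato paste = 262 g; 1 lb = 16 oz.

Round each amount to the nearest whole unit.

white rice: 21 oz; paneer: 6060 g; olive oil: 1425 mL; tomato paste: 622 g; dried chickpeas: 4309 g

Scaling factor: 19/4 = 4.75.
white rice: 125 g × 19/4 ÷ 28.35 g/oz ≈ 21 oz
paneer: (2 lb + 13 oz = 2.8125 lb) × 19/4 × 16 oz/lb × 28.35 g/oz ≈ 6060 g
olive oil: 10 fl oz × 19/4 × 30 mL/fl oz = 1425 mL
tomato paste: 0.5 cup × 19/4 × 262 g/cup ≈ 622 g
dried chickpeas: 2 lb × 19/4 × 16 oz/lb × 28.35 g/oz ≈ 4309 g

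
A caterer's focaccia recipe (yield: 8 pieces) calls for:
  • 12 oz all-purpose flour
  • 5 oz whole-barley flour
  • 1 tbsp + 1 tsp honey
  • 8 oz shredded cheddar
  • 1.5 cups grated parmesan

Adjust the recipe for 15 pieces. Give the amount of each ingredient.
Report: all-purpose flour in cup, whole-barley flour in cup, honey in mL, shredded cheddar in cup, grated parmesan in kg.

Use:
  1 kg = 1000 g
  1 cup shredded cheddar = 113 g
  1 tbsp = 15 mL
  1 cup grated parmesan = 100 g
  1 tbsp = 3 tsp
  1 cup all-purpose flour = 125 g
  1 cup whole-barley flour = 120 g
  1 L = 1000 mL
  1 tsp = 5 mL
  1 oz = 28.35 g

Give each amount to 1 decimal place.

Scaling factor: 15/8 = 1.875.
all-purpose flour: 12 oz × 15/8 × 28.35 g/oz ÷ 125 g/cup ≈ 5.1 cup
whole-barley flour: 5 oz × 15/8 × 28.35 g/oz ÷ 120 g/cup ≈ 2.2 cup
honey: (1 tbsp + 1 tsp = 4/3 tbsp) × 15/8 × 15 mL/tbsp = 37.5 mL
shredded cheddar: 8 oz × 15/8 × 28.35 g/oz ÷ 113 g/cup ≈ 3.8 cup
grated parmesan: 1.5 cup × 15/8 × 100 g/cup ÷ 1000 g/kg ≈ 0.3 kg

all-purpose flour: 5.1 cup; whole-barley flour: 2.2 cup; honey: 37.5 mL; shredded cheddar: 3.8 cup; grated parmesan: 0.3 kg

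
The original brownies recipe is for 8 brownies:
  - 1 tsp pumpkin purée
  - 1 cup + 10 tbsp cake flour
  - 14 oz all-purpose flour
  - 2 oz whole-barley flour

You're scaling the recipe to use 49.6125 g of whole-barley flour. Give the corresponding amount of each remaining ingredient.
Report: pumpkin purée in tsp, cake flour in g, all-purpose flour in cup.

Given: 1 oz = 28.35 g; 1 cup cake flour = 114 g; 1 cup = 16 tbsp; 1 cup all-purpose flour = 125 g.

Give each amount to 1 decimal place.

pumpkin purée: 0.9 tsp; cake flour: 162.1 g; all-purpose flour: 2.8 cup

The original recipe has 56.7 g of whole-barley flour, so the scaling factor is 49.6125 ÷ 56.7 = 7/8 = 0.875.
pumpkin purée: 1 tsp × 7/8 ≈ 0.9 tsp
cake flour: (1 cup + 10 tbsp = 1.625 cup) × 7/8 × 114 g/cup ≈ 162.1 g
all-purpose flour: 14 oz × 7/8 × 28.35 g/oz ÷ 125 g/cup ≈ 2.8 cup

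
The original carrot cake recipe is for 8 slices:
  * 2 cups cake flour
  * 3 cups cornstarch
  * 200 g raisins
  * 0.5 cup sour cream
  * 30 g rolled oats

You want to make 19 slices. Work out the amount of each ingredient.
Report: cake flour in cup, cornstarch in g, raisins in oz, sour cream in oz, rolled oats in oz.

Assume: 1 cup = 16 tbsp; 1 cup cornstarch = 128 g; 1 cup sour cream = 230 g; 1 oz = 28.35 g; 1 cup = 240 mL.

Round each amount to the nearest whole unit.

Scaling factor: 19/8 = 2.375.
cake flour: 2 cup × 19/8 ≈ 5 cup
cornstarch: 3 cup × 19/8 × 128 g/cup = 912 g
raisins: 200 g × 19/8 ÷ 28.35 g/oz ≈ 17 oz
sour cream: 0.5 cup × 19/8 × 230 g/cup ÷ 28.35 g/oz ≈ 10 oz
rolled oats: 30 g × 19/8 ÷ 28.35 g/oz ≈ 3 oz

cake flour: 5 cup; cornstarch: 912 g; raisins: 17 oz; sour cream: 10 oz; rolled oats: 3 oz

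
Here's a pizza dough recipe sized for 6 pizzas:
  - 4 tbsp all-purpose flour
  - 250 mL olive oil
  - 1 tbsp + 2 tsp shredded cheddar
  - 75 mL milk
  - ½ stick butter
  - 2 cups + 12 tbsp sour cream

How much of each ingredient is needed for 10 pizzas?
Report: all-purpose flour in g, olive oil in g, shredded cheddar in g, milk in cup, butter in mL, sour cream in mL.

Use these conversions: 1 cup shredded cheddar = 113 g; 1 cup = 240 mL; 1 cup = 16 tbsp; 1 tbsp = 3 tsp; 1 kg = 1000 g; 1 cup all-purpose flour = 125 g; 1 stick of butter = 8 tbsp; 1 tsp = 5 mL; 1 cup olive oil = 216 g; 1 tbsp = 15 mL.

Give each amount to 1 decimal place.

all-purpose flour: 52.1 g; olive oil: 375.0 g; shredded cheddar: 19.6 g; milk: 0.5 cup; butter: 100.0 mL; sour cream: 1100.0 mL

Scaling factor: 10/6 = 5/3.
all-purpose flour: 4 tbsp × 5/3 ÷ 16 tbsp/cup × 125 g/cup ≈ 52.1 g
olive oil: 250 mL × 5/3 ÷ 240 mL/cup × 216 g/cup = 375.0 g
shredded cheddar: (1 tbsp + 2 tsp = 5/3 tbsp) × 5/3 ÷ 16 tbsp/cup × 113 g/cup ≈ 19.6 g
milk: 75 mL × 5/3 ÷ 240 mL/cup ≈ 0.5 cup
butter: 0.5 stick × 5/3 × 8 tbsp/stick × 15 mL/tbsp = 100.0 mL
sour cream: (2 cup + 12 tbsp = 2.75 cup) × 5/3 × 240 mL/cup = 1100.0 mL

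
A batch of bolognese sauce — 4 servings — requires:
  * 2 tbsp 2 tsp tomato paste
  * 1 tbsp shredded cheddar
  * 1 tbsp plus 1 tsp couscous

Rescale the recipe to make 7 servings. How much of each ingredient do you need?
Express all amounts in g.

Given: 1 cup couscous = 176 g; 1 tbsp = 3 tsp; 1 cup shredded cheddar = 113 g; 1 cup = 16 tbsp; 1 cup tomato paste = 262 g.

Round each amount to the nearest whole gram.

tomato paste: 76 g; shredded cheddar: 12 g; couscous: 26 g

Scaling factor: 7/4 = 1.75.
tomato paste: (2 tbsp + 2 tsp = 8/3 tbsp) × 7/4 ÷ 16 tbsp/cup × 262 g/cup ≈ 76 g
shredded cheddar: 1 tbsp × 7/4 ÷ 16 tbsp/cup × 113 g/cup ≈ 12 g
couscous: (1 tbsp + 1 tsp = 4/3 tbsp) × 7/4 ÷ 16 tbsp/cup × 176 g/cup ≈ 26 g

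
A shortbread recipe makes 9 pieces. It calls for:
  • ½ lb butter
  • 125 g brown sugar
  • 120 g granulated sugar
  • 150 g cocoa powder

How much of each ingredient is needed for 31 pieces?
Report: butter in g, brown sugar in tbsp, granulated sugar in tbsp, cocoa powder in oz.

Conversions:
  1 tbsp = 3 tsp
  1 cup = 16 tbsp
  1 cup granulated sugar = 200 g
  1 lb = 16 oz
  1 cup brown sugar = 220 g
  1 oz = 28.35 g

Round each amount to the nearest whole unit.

butter: 781 g; brown sugar: 31 tbsp; granulated sugar: 33 tbsp; cocoa powder: 18 oz

Scaling factor: 31/9.
butter: 0.5 lb × 31/9 × 16 oz/lb × 28.35 g/oz ≈ 781 g
brown sugar: 125 g × 31/9 ÷ 220 g/cup × 16 tbsp/cup ≈ 31 tbsp
granulated sugar: 120 g × 31/9 ÷ 200 g/cup × 16 tbsp/cup ≈ 33 tbsp
cocoa powder: 150 g × 31/9 ÷ 28.35 g/oz ≈ 18 oz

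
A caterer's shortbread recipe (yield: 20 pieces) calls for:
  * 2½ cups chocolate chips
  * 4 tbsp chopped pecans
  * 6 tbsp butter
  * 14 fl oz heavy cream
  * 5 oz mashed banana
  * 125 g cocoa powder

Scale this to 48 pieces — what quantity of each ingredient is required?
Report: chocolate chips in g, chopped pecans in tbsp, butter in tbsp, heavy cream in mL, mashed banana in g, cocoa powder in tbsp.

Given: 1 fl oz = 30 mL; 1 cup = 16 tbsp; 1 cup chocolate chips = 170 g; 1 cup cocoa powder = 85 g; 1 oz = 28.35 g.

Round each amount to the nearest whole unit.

Scaling factor: 48/20 = 12/5 = 2.4.
chocolate chips: 2.5 cup × 12/5 × 170 g/cup = 1020 g
chopped pecans: 4 tbsp × 12/5 ≈ 10 tbsp
butter: 6 tbsp × 12/5 ≈ 14 tbsp
heavy cream: 14 fl oz × 12/5 × 30 mL/fl oz = 1008 mL
mashed banana: 5 oz × 12/5 × 28.35 g/oz ≈ 340 g
cocoa powder: 125 g × 12/5 ÷ 85 g/cup × 16 tbsp/cup ≈ 56 tbsp

chocolate chips: 1020 g; chopped pecans: 10 tbsp; butter: 14 tbsp; heavy cream: 1008 mL; mashed banana: 340 g; cocoa powder: 56 tbsp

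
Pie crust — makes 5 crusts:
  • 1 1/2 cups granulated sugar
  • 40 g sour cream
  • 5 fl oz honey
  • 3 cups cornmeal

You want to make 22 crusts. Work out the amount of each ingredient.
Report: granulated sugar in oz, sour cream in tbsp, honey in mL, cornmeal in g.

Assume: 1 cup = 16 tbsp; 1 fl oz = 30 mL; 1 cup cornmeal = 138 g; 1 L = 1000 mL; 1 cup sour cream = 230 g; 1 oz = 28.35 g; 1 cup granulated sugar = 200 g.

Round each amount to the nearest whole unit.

Scaling factor: 22/5 = 4.4.
granulated sugar: 1.5 cup × 22/5 × 200 g/cup ÷ 28.35 g/oz ≈ 47 oz
sour cream: 40 g × 22/5 ÷ 230 g/cup × 16 tbsp/cup ≈ 12 tbsp
honey: 5 fl oz × 22/5 × 30 mL/fl oz = 660 mL
cornmeal: 3 cup × 22/5 × 138 g/cup ≈ 1822 g

granulated sugar: 47 oz; sour cream: 12 tbsp; honey: 660 mL; cornmeal: 1822 g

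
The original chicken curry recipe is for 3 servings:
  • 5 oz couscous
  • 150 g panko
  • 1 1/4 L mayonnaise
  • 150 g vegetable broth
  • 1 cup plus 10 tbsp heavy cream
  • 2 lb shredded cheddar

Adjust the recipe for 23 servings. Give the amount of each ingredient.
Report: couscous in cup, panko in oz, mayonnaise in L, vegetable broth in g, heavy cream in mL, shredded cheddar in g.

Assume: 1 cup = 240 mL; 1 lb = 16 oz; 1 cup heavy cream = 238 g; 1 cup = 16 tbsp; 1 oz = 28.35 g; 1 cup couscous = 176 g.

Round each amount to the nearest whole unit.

Scaling factor: 23/3.
couscous: 5 oz × 23/3 × 28.35 g/oz ÷ 176 g/cup ≈ 6 cup
panko: 150 g × 23/3 ÷ 28.35 g/oz ≈ 41 oz
mayonnaise: 1.25 L × 23/3 ≈ 10 L
vegetable broth: 150 g × 23/3 = 1150 g
heavy cream: (1 cup + 10 tbsp = 1.625 cup) × 23/3 × 240 mL/cup = 2990 mL
shredded cheddar: 2 lb × 23/3 × 16 oz/lb × 28.35 g/oz ≈ 6955 g

couscous: 6 cup; panko: 41 oz; mayonnaise: 10 L; vegetable broth: 1150 g; heavy cream: 2990 mL; shredded cheddar: 6955 g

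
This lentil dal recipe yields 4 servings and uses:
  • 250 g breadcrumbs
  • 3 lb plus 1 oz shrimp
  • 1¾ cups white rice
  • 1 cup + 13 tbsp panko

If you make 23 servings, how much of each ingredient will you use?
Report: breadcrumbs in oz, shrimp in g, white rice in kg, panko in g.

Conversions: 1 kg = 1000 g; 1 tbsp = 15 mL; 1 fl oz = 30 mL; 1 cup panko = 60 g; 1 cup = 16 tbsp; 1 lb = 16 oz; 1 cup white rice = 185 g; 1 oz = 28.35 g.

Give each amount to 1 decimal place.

breadcrumbs: 50.7 oz; shrimp: 7987.6 g; white rice: 1.9 kg; panko: 625.3 g

Scaling factor: 23/4 = 5.75.
breadcrumbs: 250 g × 23/4 ÷ 28.35 g/oz ≈ 50.7 oz
shrimp: (3 lb + 1 oz = 3.0625 lb) × 23/4 × 16 oz/lb × 28.35 g/oz ≈ 7987.6 g
white rice: 1.75 cup × 23/4 × 185 g/cup ÷ 1000 g/kg ≈ 1.9 kg
panko: (1 cup + 13 tbsp = 1.8125 cup) × 23/4 × 60 g/cup ≈ 625.3 g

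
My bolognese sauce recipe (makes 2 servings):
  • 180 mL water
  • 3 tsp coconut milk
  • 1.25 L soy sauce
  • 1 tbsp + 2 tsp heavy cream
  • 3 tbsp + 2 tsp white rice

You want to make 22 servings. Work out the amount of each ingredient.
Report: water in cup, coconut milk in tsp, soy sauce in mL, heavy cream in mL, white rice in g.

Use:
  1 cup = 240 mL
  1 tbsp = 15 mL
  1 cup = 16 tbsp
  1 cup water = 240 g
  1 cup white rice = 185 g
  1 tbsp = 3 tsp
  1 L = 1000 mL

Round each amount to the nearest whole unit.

water: 8 cup; coconut milk: 33 tsp; soy sauce: 13750 mL; heavy cream: 275 mL; white rice: 466 g

Scaling factor: 22/2 = 11.
water: 180 mL × 11 ÷ 240 mL/cup ≈ 8 cup
coconut milk: 3 tsp × 11 = 33 tsp
soy sauce: 1.25 L × 11 × 1000 mL/L = 13750 mL
heavy cream: (1 tbsp + 2 tsp = 5/3 tbsp) × 11 × 15 mL/tbsp = 275 mL
white rice: (3 tbsp + 2 tsp = 11/3 tbsp) × 11 ÷ 16 tbsp/cup × 185 g/cup ≈ 466 g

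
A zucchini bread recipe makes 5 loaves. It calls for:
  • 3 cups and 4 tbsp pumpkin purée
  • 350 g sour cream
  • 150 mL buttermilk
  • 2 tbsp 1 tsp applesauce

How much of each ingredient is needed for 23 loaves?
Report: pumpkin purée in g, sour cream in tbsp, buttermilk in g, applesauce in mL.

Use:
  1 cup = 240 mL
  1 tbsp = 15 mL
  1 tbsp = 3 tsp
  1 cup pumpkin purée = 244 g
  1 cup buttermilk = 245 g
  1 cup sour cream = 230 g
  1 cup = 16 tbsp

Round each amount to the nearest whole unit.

pumpkin purée: 3648 g; sour cream: 112 tbsp; buttermilk: 704 g; applesauce: 161 mL

Scaling factor: 23/5 = 4.6.
pumpkin purée: (3 cup + 4 tbsp = 3.25 cup) × 23/5 × 244 g/cup ≈ 3648 g
sour cream: 350 g × 23/5 ÷ 230 g/cup × 16 tbsp/cup = 112 tbsp
buttermilk: 150 mL × 23/5 ÷ 240 mL/cup × 245 g/cup ≈ 704 g
applesauce: (2 tbsp + 1 tsp = 7/3 tbsp) × 23/5 × 15 mL/tbsp = 161 mL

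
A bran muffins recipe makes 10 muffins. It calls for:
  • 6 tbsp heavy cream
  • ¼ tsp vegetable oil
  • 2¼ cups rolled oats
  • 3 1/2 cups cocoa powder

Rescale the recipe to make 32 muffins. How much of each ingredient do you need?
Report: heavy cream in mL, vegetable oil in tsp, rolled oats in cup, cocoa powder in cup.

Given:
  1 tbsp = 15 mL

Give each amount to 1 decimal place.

heavy cream: 288.0 mL; vegetable oil: 0.8 tsp; rolled oats: 7.2 cup; cocoa powder: 11.2 cup

Scaling factor: 32/10 = 16/5 = 3.2.
heavy cream: 6 tbsp × 16/5 × 15 mL/tbsp = 288.0 mL
vegetable oil: 0.25 tsp × 16/5 = 0.8 tsp
rolled oats: 2.25 cup × 16/5 = 7.2 cup
cocoa powder: 3.5 cup × 16/5 = 11.2 cup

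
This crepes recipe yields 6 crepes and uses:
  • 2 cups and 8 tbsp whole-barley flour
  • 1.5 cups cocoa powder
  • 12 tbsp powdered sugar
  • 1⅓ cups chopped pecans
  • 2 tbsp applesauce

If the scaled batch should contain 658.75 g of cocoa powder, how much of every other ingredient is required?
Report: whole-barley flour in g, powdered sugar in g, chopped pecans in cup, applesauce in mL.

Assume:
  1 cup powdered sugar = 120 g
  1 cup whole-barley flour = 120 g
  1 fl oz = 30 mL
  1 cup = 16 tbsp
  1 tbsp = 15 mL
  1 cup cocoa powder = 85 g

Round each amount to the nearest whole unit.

The original recipe has 127.5 g of cocoa powder, so the scaling factor is 658.75 ÷ 127.5 = 31/6.
whole-barley flour: (2 cup + 8 tbsp = 2.5 cup) × 31/6 × 120 g/cup = 1550 g
powdered sugar: 12 tbsp × 31/6 ÷ 16 tbsp/cup × 120 g/cup = 465 g
chopped pecans: 4/3 cup × 31/6 ≈ 7 cup
applesauce: 2 tbsp × 31/6 × 15 mL/tbsp = 155 mL

whole-barley flour: 1550 g; powdered sugar: 465 g; chopped pecans: 7 cup; applesauce: 155 mL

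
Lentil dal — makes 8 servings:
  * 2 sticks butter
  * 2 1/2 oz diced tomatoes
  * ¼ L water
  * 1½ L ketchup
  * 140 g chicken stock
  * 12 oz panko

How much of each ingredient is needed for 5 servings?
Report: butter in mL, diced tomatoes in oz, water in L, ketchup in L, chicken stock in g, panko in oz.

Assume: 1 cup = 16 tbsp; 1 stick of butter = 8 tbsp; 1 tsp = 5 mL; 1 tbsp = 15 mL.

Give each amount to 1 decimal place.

butter: 150.0 mL; diced tomatoes: 1.6 oz; water: 0.2 L; ketchup: 0.9 L; chicken stock: 87.5 g; panko: 7.5 oz

Scaling factor: 5/8 = 0.625.
butter: 2 stick × 5/8 × 8 tbsp/stick × 15 mL/tbsp = 150.0 mL
diced tomatoes: 2.5 oz × 5/8 ≈ 1.6 oz
water: 0.25 L × 5/8 ≈ 0.2 L
ketchup: 1.5 L × 5/8 ≈ 0.9 L
chicken stock: 140 g × 5/8 = 87.5 g
panko: 12 oz × 5/8 = 7.5 oz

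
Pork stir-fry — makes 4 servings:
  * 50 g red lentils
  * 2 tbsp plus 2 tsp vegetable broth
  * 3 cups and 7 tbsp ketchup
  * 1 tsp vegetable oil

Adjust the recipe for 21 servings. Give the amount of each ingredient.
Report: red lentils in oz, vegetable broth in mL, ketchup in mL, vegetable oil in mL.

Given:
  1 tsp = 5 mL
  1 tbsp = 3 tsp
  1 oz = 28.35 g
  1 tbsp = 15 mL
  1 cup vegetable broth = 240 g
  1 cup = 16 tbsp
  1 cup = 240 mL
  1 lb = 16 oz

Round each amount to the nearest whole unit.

Scaling factor: 21/4 = 5.25.
red lentils: 50 g × 21/4 ÷ 28.35 g/oz ≈ 9 oz
vegetable broth: (2 tbsp + 2 tsp = 8/3 tbsp) × 21/4 × 15 mL/tbsp = 210 mL
ketchup: (3 cup + 7 tbsp = 3.4375 cup) × 21/4 × 240 mL/cup ≈ 4331 mL
vegetable oil: 1 tsp × 21/4 × 5 mL/tsp ≈ 26 mL

red lentils: 9 oz; vegetable broth: 210 mL; ketchup: 4331 mL; vegetable oil: 26 mL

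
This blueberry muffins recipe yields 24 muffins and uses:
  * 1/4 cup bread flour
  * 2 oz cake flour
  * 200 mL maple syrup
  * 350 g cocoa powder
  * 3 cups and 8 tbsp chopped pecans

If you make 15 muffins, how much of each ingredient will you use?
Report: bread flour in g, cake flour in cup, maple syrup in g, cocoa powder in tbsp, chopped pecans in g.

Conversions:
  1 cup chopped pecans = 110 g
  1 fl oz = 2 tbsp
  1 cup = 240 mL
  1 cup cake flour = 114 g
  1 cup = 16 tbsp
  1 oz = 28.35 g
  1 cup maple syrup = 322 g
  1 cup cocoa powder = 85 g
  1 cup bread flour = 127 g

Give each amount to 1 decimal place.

bread flour: 19.8 g; cake flour: 0.3 cup; maple syrup: 167.7 g; cocoa powder: 41.2 tbsp; chopped pecans: 240.6 g

Scaling factor: 15/24 = 5/8 = 0.625.
bread flour: 0.25 cup × 5/8 × 127 g/cup ≈ 19.8 g
cake flour: 2 oz × 5/8 × 28.35 g/oz ÷ 114 g/cup ≈ 0.3 cup
maple syrup: 200 mL × 5/8 ÷ 240 mL/cup × 322 g/cup ≈ 167.7 g
cocoa powder: 350 g × 5/8 ÷ 85 g/cup × 16 tbsp/cup ≈ 41.2 tbsp
chopped pecans: (3 cup + 8 tbsp = 3.5 cup) × 5/8 × 110 g/cup ≈ 240.6 g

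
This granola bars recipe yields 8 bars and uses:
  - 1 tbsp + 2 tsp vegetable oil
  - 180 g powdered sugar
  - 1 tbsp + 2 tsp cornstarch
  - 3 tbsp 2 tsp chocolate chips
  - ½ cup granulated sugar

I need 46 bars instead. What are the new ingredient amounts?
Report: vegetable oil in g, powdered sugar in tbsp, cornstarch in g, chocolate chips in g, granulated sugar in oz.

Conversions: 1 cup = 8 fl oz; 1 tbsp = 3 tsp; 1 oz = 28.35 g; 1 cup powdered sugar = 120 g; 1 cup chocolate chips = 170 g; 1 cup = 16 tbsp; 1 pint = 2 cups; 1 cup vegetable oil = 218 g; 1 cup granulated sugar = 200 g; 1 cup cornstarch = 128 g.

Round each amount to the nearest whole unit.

Scaling factor: 46/8 = 23/4 = 5.75.
vegetable oil: (1 tbsp + 2 tsp = 5/3 tbsp) × 23/4 ÷ 16 tbsp/cup × 218 g/cup ≈ 131 g
powdered sugar: 180 g × 23/4 ÷ 120 g/cup × 16 tbsp/cup = 138 tbsp
cornstarch: (1 tbsp + 2 tsp = 5/3 tbsp) × 23/4 ÷ 16 tbsp/cup × 128 g/cup ≈ 77 g
chocolate chips: (3 tbsp + 2 tsp = 11/3 tbsp) × 23/4 ÷ 16 tbsp/cup × 170 g/cup ≈ 224 g
granulated sugar: 0.5 cup × 23/4 × 200 g/cup ÷ 28.35 g/oz ≈ 20 oz

vegetable oil: 131 g; powdered sugar: 138 tbsp; cornstarch: 77 g; chocolate chips: 224 g; granulated sugar: 20 oz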